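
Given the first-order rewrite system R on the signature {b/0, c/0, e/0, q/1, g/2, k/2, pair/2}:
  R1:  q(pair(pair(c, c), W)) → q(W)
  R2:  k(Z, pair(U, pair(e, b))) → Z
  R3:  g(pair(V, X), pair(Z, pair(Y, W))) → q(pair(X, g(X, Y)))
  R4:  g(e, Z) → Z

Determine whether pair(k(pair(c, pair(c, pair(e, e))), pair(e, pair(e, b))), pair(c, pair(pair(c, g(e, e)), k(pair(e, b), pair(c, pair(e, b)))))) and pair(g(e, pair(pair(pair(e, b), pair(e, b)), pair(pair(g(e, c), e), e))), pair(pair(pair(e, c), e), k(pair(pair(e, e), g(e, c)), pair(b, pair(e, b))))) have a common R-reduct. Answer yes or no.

Reduce t₁ = pair(k(pair(c, pair(c, pair(e, e))), pair(e, pair(e, b))), pair(c, pair(pair(c, g(e, e)), k(pair(e, b), pair(c, pair(e, b)))))):
1. pair(k(pair(c, pair(c, pair(e, e))), pair(e, pair(e, b))), pair(c, pair(pair(c, g(e, e)), k(pair(e, b), pair(c, pair(e, b))))))  →  pair(pair(c, pair(c, pair(e, e))), pair(c, pair(pair(c, g(e, e)), k(pair(e, b), pair(c, pair(e, b))))))   [R2 at 1]
2. pair(pair(c, pair(c, pair(e, e))), pair(c, pair(pair(c, g(e, e)), k(pair(e, b), pair(c, pair(e, b))))))  →  pair(pair(c, pair(c, pair(e, e))), pair(c, pair(pair(c, e), k(pair(e, b), pair(c, pair(e, b))))))   [R4 at 2.2.1.2]
3. pair(pair(c, pair(c, pair(e, e))), pair(c, pair(pair(c, e), k(pair(e, b), pair(c, pair(e, b))))))  →  pair(pair(c, pair(c, pair(e, e))), pair(c, pair(pair(c, e), pair(e, b))))   [R2 at 2.2.2]

Reduce t₂ = pair(g(e, pair(pair(pair(e, b), pair(e, b)), pair(pair(g(e, c), e), e))), pair(pair(pair(e, c), e), k(pair(pair(e, e), g(e, c)), pair(b, pair(e, b))))):
1. pair(g(e, pair(pair(pair(e, b), pair(e, b)), pair(pair(g(e, c), e), e))), pair(pair(pair(e, c), e), k(pair(pair(e, e), g(e, c)), pair(b, pair(e, b)))))  →  pair(pair(pair(pair(e, b), pair(e, b)), pair(pair(g(e, c), e), e)), pair(pair(pair(e, c), e), k(pair(pair(e, e), g(e, c)), pair(b, pair(e, b)))))   [R4 at 1]
2. pair(pair(pair(pair(e, b), pair(e, b)), pair(pair(g(e, c), e), e)), pair(pair(pair(e, c), e), k(pair(pair(e, e), g(e, c)), pair(b, pair(e, b)))))  →  pair(pair(pair(pair(e, b), pair(e, b)), pair(pair(c, e), e)), pair(pair(pair(e, c), e), k(pair(pair(e, e), g(e, c)), pair(b, pair(e, b)))))   [R4 at 1.2.1.1]
3. pair(pair(pair(pair(e, b), pair(e, b)), pair(pair(c, e), e)), pair(pair(pair(e, c), e), k(pair(pair(e, e), g(e, c)), pair(b, pair(e, b)))))  →  pair(pair(pair(pair(e, b), pair(e, b)), pair(pair(c, e), e)), pair(pair(pair(e, c), e), pair(pair(e, e), g(e, c))))   [R2 at 2.2]
4. pair(pair(pair(pair(e, b), pair(e, b)), pair(pair(c, e), e)), pair(pair(pair(e, c), e), pair(pair(e, e), g(e, c))))  →  pair(pair(pair(pair(e, b), pair(e, b)), pair(pair(c, e), e)), pair(pair(pair(e, c), e), pair(pair(e, e), c)))   [R4 at 2.2.2]

no — NF(t₁) = pair(pair(c, pair(c, pair(e, e))), pair(c, pair(pair(c, e), pair(e, b)))), NF(t₂) = pair(pair(pair(pair(e, b), pair(e, b)), pair(pair(c, e), e)), pair(pair(pair(e, c), e), pair(pair(e, e), c)))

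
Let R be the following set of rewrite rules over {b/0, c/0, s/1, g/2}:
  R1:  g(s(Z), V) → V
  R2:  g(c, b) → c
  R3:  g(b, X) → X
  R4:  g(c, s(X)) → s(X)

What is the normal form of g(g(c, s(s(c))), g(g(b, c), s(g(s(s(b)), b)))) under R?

s(b)

1. g(g(c, s(s(c))), g(g(b, c), s(g(s(s(b)), b))))  →  g(s(s(c)), g(g(b, c), s(g(s(s(b)), b))))   [R4 at 1]
2. g(s(s(c)), g(g(b, c), s(g(s(s(b)), b))))  →  g(g(b, c), s(g(s(s(b)), b)))   [R1 at ε]
3. g(g(b, c), s(g(s(s(b)), b)))  →  g(c, s(g(s(s(b)), b)))   [R3 at 1]
4. g(c, s(g(s(s(b)), b)))  →  s(g(s(s(b)), b))   [R4 at ε]
5. s(g(s(s(b)), b))  →  s(b)   [R1 at 1]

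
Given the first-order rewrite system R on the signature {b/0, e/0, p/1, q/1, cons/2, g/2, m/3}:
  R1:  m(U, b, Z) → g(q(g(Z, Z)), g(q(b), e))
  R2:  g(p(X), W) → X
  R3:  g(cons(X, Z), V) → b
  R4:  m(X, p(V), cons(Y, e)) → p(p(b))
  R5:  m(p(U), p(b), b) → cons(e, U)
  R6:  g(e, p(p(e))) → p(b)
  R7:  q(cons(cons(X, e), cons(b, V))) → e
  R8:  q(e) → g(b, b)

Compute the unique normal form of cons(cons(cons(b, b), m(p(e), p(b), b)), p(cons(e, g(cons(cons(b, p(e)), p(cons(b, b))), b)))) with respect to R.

cons(cons(cons(b, b), cons(e, e)), p(cons(e, b)))

1. cons(cons(cons(b, b), m(p(e), p(b), b)), p(cons(e, g(cons(cons(b, p(e)), p(cons(b, b))), b))))  →  cons(cons(cons(b, b), cons(e, e)), p(cons(e, g(cons(cons(b, p(e)), p(cons(b, b))), b))))   [R5 at 1.2]
2. cons(cons(cons(b, b), cons(e, e)), p(cons(e, g(cons(cons(b, p(e)), p(cons(b, b))), b))))  →  cons(cons(cons(b, b), cons(e, e)), p(cons(e, b)))   [R3 at 2.1.2]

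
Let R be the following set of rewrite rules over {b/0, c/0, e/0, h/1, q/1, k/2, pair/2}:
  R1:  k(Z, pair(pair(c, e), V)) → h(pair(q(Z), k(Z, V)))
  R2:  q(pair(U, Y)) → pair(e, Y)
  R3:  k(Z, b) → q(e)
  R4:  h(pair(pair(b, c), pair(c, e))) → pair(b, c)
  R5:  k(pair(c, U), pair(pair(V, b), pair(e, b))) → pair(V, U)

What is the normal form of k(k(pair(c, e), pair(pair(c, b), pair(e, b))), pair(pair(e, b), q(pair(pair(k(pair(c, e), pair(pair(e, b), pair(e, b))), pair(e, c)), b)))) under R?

1. k(k(pair(c, e), pair(pair(c, b), pair(e, b))), pair(pair(e, b), q(pair(pair(k(pair(c, e), pair(pair(e, b), pair(e, b))), pair(e, c)), b))))  →  k(pair(c, e), pair(pair(e, b), q(pair(pair(k(pair(c, e), pair(pair(e, b), pair(e, b))), pair(e, c)), b))))   [R5 at 1]
2. k(pair(c, e), pair(pair(e, b), q(pair(pair(k(pair(c, e), pair(pair(e, b), pair(e, b))), pair(e, c)), b))))  →  k(pair(c, e), pair(pair(e, b), pair(e, b)))   [R2 at 2.2]
3. k(pair(c, e), pair(pair(e, b), pair(e, b)))  →  pair(e, e)   [R5 at ε]

pair(e, e)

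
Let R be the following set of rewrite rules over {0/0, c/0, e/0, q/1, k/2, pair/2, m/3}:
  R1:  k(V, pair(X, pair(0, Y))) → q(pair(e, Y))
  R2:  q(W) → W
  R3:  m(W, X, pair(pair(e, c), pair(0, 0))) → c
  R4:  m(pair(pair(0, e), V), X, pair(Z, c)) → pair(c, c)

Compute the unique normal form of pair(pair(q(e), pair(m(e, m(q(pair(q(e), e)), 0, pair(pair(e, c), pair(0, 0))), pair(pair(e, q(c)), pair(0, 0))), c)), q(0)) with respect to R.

pair(pair(e, pair(c, c)), 0)

1. pair(pair(q(e), pair(m(e, m(q(pair(q(e), e)), 0, pair(pair(e, c), pair(0, 0))), pair(pair(e, q(c)), pair(0, 0))), c)), q(0))  →  pair(pair(e, pair(m(e, m(q(pair(q(e), e)), 0, pair(pair(e, c), pair(0, 0))), pair(pair(e, q(c)), pair(0, 0))), c)), q(0))   [R2 at 1.1]
2. pair(pair(e, pair(m(e, m(q(pair(q(e), e)), 0, pair(pair(e, c), pair(0, 0))), pair(pair(e, q(c)), pair(0, 0))), c)), q(0))  →  pair(pair(e, pair(m(e, c, pair(pair(e, q(c)), pair(0, 0))), c)), q(0))   [R3 at 1.2.1.2]
3. pair(pair(e, pair(m(e, c, pair(pair(e, q(c)), pair(0, 0))), c)), q(0))  →  pair(pair(e, pair(m(e, c, pair(pair(e, c), pair(0, 0))), c)), q(0))   [R2 at 1.2.1.3.1.2]
4. pair(pair(e, pair(m(e, c, pair(pair(e, c), pair(0, 0))), c)), q(0))  →  pair(pair(e, pair(c, c)), q(0))   [R3 at 1.2.1]
5. pair(pair(e, pair(c, c)), q(0))  →  pair(pair(e, pair(c, c)), 0)   [R2 at 2]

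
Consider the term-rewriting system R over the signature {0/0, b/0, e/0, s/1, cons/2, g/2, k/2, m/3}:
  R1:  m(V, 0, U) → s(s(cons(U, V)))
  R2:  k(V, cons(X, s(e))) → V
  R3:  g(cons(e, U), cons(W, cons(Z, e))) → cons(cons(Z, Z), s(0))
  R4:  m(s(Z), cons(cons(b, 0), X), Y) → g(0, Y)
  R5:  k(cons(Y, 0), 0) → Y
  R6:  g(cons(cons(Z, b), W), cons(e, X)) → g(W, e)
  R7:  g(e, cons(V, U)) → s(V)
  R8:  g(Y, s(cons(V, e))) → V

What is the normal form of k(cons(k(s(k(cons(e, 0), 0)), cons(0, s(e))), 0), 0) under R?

1. k(cons(k(s(k(cons(e, 0), 0)), cons(0, s(e))), 0), 0)  →  k(s(k(cons(e, 0), 0)), cons(0, s(e)))   [R5 at ε]
2. k(s(k(cons(e, 0), 0)), cons(0, s(e)))  →  s(k(cons(e, 0), 0))   [R2 at ε]
3. s(k(cons(e, 0), 0))  →  s(e)   [R5 at 1]

s(e)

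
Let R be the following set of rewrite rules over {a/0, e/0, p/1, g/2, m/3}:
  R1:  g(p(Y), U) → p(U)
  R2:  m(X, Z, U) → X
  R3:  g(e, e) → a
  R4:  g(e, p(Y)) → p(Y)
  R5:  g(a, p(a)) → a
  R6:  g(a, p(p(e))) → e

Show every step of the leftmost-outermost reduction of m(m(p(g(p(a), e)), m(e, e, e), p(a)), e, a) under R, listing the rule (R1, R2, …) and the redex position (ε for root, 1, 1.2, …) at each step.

1. m(m(p(g(p(a), e)), m(e, e, e), p(a)), e, a)  →  m(p(g(p(a), e)), m(e, e, e), p(a))   [R2 at ε]
2. m(p(g(p(a), e)), m(e, e, e), p(a))  →  p(g(p(a), e))   [R2 at ε]
3. p(g(p(a), e))  →  p(p(e))   [R1 at 1]

p(p(e))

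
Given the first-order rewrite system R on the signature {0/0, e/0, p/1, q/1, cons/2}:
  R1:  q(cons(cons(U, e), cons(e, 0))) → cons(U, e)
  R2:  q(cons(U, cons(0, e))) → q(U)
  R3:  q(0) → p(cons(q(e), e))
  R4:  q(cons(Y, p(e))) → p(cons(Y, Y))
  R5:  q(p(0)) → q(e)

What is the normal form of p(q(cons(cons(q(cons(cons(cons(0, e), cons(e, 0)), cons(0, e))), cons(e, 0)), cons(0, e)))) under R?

p(cons(0, e))

1. p(q(cons(cons(q(cons(cons(cons(0, e), cons(e, 0)), cons(0, e))), cons(e, 0)), cons(0, e))))  →  p(q(cons(q(cons(cons(cons(0, e), cons(e, 0)), cons(0, e))), cons(e, 0))))   [R2 at 1]
2. p(q(cons(q(cons(cons(cons(0, e), cons(e, 0)), cons(0, e))), cons(e, 0))))  →  p(q(cons(q(cons(cons(0, e), cons(e, 0))), cons(e, 0))))   [R2 at 1.1.1]
3. p(q(cons(q(cons(cons(0, e), cons(e, 0))), cons(e, 0))))  →  p(q(cons(cons(0, e), cons(e, 0))))   [R1 at 1.1.1]
4. p(q(cons(cons(0, e), cons(e, 0))))  →  p(cons(0, e))   [R1 at 1]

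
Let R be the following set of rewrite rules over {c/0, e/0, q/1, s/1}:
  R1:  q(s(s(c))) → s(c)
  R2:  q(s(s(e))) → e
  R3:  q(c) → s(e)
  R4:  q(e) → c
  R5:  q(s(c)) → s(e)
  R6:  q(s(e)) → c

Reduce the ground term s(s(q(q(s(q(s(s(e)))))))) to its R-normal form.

s(s(s(e)))

1. s(s(q(q(s(q(s(s(e))))))))  →  s(s(q(q(s(e)))))   [R2 at 1.1.1.1.1]
2. s(s(q(q(s(e)))))  →  s(s(q(c)))   [R6 at 1.1.1]
3. s(s(q(c)))  →  s(s(s(e)))   [R3 at 1.1]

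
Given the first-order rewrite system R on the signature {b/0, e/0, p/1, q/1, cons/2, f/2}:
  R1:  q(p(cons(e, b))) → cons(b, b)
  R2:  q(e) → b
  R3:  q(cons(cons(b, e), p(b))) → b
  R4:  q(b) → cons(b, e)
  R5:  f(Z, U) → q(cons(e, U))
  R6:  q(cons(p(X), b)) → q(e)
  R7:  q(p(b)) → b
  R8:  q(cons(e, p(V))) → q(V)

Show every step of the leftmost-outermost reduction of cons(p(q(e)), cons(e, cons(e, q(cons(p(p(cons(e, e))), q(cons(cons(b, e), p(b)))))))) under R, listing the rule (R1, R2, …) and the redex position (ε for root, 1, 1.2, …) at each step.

cons(p(b), cons(e, cons(e, b)))

1. cons(p(q(e)), cons(e, cons(e, q(cons(p(p(cons(e, e))), q(cons(cons(b, e), p(b))))))))  →  cons(p(b), cons(e, cons(e, q(cons(p(p(cons(e, e))), q(cons(cons(b, e), p(b))))))))   [R2 at 1.1]
2. cons(p(b), cons(e, cons(e, q(cons(p(p(cons(e, e))), q(cons(cons(b, e), p(b))))))))  →  cons(p(b), cons(e, cons(e, q(cons(p(p(cons(e, e))), b)))))   [R3 at 2.2.2.1.2]
3. cons(p(b), cons(e, cons(e, q(cons(p(p(cons(e, e))), b)))))  →  cons(p(b), cons(e, cons(e, q(e))))   [R6 at 2.2.2]
4. cons(p(b), cons(e, cons(e, q(e))))  →  cons(p(b), cons(e, cons(e, b)))   [R2 at 2.2.2]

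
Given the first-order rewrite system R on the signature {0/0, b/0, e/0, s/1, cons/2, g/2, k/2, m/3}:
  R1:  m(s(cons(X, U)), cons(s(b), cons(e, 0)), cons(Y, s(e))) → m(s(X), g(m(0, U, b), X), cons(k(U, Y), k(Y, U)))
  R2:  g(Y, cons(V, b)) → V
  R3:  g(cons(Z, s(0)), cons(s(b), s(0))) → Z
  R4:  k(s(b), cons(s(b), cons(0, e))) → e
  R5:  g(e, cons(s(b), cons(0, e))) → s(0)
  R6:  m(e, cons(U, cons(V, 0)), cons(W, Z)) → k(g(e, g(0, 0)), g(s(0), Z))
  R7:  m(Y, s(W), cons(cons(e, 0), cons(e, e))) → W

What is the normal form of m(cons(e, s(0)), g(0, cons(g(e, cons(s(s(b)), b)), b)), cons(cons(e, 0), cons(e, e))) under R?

1. m(cons(e, s(0)), g(0, cons(g(e, cons(s(s(b)), b)), b)), cons(cons(e, 0), cons(e, e)))  →  m(cons(e, s(0)), g(e, cons(s(s(b)), b)), cons(cons(e, 0), cons(e, e)))   [R2 at 2]
2. m(cons(e, s(0)), g(e, cons(s(s(b)), b)), cons(cons(e, 0), cons(e, e)))  →  m(cons(e, s(0)), s(s(b)), cons(cons(e, 0), cons(e, e)))   [R2 at 2]
3. m(cons(e, s(0)), s(s(b)), cons(cons(e, 0), cons(e, e)))  →  s(b)   [R7 at ε]

s(b)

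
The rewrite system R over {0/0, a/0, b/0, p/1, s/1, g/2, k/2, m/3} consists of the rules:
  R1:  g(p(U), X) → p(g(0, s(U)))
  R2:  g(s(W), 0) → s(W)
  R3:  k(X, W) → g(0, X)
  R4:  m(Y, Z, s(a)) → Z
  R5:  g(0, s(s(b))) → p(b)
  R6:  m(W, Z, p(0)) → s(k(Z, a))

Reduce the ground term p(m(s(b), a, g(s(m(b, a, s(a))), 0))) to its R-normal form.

p(a)

1. p(m(s(b), a, g(s(m(b, a, s(a))), 0)))  →  p(m(s(b), a, s(m(b, a, s(a)))))   [R2 at 1.3]
2. p(m(s(b), a, s(m(b, a, s(a)))))  →  p(m(s(b), a, s(a)))   [R4 at 1.3.1]
3. p(m(s(b), a, s(a)))  →  p(a)   [R4 at 1]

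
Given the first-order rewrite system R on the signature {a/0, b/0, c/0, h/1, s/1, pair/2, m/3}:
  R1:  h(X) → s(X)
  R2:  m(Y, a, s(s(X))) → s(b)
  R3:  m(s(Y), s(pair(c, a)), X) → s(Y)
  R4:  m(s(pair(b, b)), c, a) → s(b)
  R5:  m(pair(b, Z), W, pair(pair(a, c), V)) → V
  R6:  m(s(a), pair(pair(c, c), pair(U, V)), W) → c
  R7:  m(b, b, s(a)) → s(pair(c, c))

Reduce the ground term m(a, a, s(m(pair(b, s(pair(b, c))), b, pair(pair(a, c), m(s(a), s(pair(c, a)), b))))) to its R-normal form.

s(b)

1. m(a, a, s(m(pair(b, s(pair(b, c))), b, pair(pair(a, c), m(s(a), s(pair(c, a)), b)))))  →  m(a, a, s(m(s(a), s(pair(c, a)), b)))   [R5 at 3.1]
2. m(a, a, s(m(s(a), s(pair(c, a)), b)))  →  m(a, a, s(s(a)))   [R3 at 3.1]
3. m(a, a, s(s(a)))  →  s(b)   [R2 at ε]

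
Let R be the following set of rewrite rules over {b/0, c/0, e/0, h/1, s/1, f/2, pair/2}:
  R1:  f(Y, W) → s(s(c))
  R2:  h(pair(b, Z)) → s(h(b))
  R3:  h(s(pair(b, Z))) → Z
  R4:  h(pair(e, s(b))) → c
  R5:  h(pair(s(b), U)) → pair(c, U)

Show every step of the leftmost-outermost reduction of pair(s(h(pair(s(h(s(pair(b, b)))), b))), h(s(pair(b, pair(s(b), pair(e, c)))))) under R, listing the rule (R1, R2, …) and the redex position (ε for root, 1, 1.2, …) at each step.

pair(s(pair(c, b)), pair(s(b), pair(e, c)))

1. pair(s(h(pair(s(h(s(pair(b, b)))), b))), h(s(pair(b, pair(s(b), pair(e, c))))))  →  pair(s(h(pair(s(b), b))), h(s(pair(b, pair(s(b), pair(e, c))))))   [R3 at 1.1.1.1.1]
2. pair(s(h(pair(s(b), b))), h(s(pair(b, pair(s(b), pair(e, c))))))  →  pair(s(pair(c, b)), h(s(pair(b, pair(s(b), pair(e, c))))))   [R5 at 1.1]
3. pair(s(pair(c, b)), h(s(pair(b, pair(s(b), pair(e, c))))))  →  pair(s(pair(c, b)), pair(s(b), pair(e, c)))   [R3 at 2]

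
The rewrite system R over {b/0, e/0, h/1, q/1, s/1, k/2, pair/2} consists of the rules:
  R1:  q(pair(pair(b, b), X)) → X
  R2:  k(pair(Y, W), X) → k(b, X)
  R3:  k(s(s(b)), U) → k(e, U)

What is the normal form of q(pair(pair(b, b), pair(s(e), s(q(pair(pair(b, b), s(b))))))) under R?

pair(s(e), s(s(b)))

1. q(pair(pair(b, b), pair(s(e), s(q(pair(pair(b, b), s(b)))))))  →  pair(s(e), s(q(pair(pair(b, b), s(b)))))   [R1 at ε]
2. pair(s(e), s(q(pair(pair(b, b), s(b)))))  →  pair(s(e), s(s(b)))   [R1 at 2.1]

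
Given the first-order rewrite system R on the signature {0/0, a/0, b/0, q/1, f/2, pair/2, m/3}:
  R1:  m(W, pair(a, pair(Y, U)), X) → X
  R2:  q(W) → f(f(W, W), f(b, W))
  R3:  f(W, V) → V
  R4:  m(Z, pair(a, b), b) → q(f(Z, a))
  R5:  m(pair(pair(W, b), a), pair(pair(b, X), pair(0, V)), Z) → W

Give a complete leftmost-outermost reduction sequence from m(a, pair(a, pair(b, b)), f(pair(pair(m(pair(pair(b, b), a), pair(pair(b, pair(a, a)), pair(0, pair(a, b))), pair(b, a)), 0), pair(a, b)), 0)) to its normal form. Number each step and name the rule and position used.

0

1. m(a, pair(a, pair(b, b)), f(pair(pair(m(pair(pair(b, b), a), pair(pair(b, pair(a, a)), pair(0, pair(a, b))), pair(b, a)), 0), pair(a, b)), 0))  →  f(pair(pair(m(pair(pair(b, b), a), pair(pair(b, pair(a, a)), pair(0, pair(a, b))), pair(b, a)), 0), pair(a, b)), 0)   [R1 at ε]
2. f(pair(pair(m(pair(pair(b, b), a), pair(pair(b, pair(a, a)), pair(0, pair(a, b))), pair(b, a)), 0), pair(a, b)), 0)  →  0   [R3 at ε]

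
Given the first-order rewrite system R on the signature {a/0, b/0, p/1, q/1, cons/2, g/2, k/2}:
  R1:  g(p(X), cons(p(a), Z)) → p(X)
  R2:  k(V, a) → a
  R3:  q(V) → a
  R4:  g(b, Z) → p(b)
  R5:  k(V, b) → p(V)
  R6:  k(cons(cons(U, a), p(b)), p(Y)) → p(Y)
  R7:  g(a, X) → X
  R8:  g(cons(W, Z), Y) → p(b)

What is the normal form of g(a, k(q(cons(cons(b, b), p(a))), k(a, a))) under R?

1. g(a, k(q(cons(cons(b, b), p(a))), k(a, a)))  →  k(q(cons(cons(b, b), p(a))), k(a, a))   [R7 at ε]
2. k(q(cons(cons(b, b), p(a))), k(a, a))  →  k(a, k(a, a))   [R3 at 1]
3. k(a, k(a, a))  →  k(a, a)   [R2 at 2]
4. k(a, a)  →  a   [R2 at ε]

a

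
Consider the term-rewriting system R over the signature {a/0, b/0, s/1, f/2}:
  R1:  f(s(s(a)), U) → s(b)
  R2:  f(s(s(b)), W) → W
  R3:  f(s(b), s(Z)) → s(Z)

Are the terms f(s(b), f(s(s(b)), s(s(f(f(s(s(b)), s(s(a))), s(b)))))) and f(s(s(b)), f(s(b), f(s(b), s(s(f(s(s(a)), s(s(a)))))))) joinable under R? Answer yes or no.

yes — NF(t₁) = s(s(s(b))), NF(t₂) = s(s(s(b)))

Reduce t₁ = f(s(b), f(s(s(b)), s(s(f(f(s(s(b)), s(s(a))), s(b)))))):
1. f(s(b), f(s(s(b)), s(s(f(f(s(s(b)), s(s(a))), s(b))))))  →  f(s(b), s(s(f(f(s(s(b)), s(s(a))), s(b)))))   [R2 at 2]
2. f(s(b), s(s(f(f(s(s(b)), s(s(a))), s(b)))))  →  s(s(f(f(s(s(b)), s(s(a))), s(b))))   [R3 at ε]
3. s(s(f(f(s(s(b)), s(s(a))), s(b))))  →  s(s(f(s(s(a)), s(b))))   [R2 at 1.1.1]
4. s(s(f(s(s(a)), s(b))))  →  s(s(s(b)))   [R1 at 1.1]

Reduce t₂ = f(s(s(b)), f(s(b), f(s(b), s(s(f(s(s(a)), s(s(a)))))))):
1. f(s(s(b)), f(s(b), f(s(b), s(s(f(s(s(a)), s(s(a))))))))  →  f(s(b), f(s(b), s(s(f(s(s(a)), s(s(a)))))))   [R2 at ε]
2. f(s(b), f(s(b), s(s(f(s(s(a)), s(s(a)))))))  →  f(s(b), s(s(f(s(s(a)), s(s(a))))))   [R3 at 2]
3. f(s(b), s(s(f(s(s(a)), s(s(a))))))  →  s(s(f(s(s(a)), s(s(a)))))   [R3 at ε]
4. s(s(f(s(s(a)), s(s(a)))))  →  s(s(s(b)))   [R1 at 1.1]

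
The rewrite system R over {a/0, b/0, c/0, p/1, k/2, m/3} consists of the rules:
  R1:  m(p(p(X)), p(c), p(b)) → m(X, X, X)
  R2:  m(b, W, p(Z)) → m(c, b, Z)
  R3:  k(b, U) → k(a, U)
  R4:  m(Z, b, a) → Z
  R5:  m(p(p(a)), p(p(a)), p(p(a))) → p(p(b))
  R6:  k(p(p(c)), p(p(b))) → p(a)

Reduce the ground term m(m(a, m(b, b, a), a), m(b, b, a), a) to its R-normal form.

1. m(m(a, m(b, b, a), a), m(b, b, a), a)  →  m(m(a, b, a), m(b, b, a), a)   [R4 at 1.2]
2. m(m(a, b, a), m(b, b, a), a)  →  m(a, m(b, b, a), a)   [R4 at 1]
3. m(a, m(b, b, a), a)  →  m(a, b, a)   [R4 at 2]
4. m(a, b, a)  →  a   [R4 at ε]

a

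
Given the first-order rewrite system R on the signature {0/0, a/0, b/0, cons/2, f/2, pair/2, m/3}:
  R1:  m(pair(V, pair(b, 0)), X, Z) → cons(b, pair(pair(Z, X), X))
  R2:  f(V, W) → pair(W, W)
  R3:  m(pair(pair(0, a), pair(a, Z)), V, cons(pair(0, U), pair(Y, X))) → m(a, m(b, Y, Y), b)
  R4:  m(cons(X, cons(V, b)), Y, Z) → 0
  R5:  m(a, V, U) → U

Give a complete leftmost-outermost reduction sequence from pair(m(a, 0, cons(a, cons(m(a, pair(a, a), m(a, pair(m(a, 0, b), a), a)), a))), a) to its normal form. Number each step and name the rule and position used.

pair(cons(a, cons(a, a)), a)

1. pair(m(a, 0, cons(a, cons(m(a, pair(a, a), m(a, pair(m(a, 0, b), a), a)), a))), a)  →  pair(cons(a, cons(m(a, pair(a, a), m(a, pair(m(a, 0, b), a), a)), a)), a)   [R5 at 1]
2. pair(cons(a, cons(m(a, pair(a, a), m(a, pair(m(a, 0, b), a), a)), a)), a)  →  pair(cons(a, cons(m(a, pair(m(a, 0, b), a), a), a)), a)   [R5 at 1.2.1]
3. pair(cons(a, cons(m(a, pair(m(a, 0, b), a), a), a)), a)  →  pair(cons(a, cons(a, a)), a)   [R5 at 1.2.1]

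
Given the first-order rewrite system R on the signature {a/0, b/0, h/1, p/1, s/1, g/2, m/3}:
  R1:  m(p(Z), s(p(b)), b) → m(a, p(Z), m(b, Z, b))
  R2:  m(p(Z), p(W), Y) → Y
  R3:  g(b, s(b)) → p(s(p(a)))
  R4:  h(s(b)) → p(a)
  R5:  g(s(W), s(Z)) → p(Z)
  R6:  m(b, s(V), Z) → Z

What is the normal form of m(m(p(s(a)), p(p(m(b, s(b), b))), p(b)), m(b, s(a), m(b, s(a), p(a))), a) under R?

1. m(m(p(s(a)), p(p(m(b, s(b), b))), p(b)), m(b, s(a), m(b, s(a), p(a))), a)  →  m(p(b), m(b, s(a), m(b, s(a), p(a))), a)   [R2 at 1]
2. m(p(b), m(b, s(a), m(b, s(a), p(a))), a)  →  m(p(b), m(b, s(a), p(a)), a)   [R6 at 2]
3. m(p(b), m(b, s(a), p(a)), a)  →  m(p(b), p(a), a)   [R6 at 2]
4. m(p(b), p(a), a)  →  a   [R2 at ε]

a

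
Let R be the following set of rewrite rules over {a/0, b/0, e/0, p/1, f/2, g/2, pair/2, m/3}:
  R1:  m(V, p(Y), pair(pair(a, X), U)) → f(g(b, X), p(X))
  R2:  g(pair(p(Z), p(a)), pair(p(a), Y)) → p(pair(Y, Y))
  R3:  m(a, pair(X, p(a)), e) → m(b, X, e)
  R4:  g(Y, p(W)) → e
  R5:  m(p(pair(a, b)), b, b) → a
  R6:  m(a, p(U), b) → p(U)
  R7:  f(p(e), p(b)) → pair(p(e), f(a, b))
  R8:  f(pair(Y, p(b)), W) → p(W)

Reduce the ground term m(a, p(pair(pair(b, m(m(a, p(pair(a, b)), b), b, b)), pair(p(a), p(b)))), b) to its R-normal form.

p(pair(pair(b, a), pair(p(a), p(b))))

1. m(a, p(pair(pair(b, m(m(a, p(pair(a, b)), b), b, b)), pair(p(a), p(b)))), b)  →  p(pair(pair(b, m(m(a, p(pair(a, b)), b), b, b)), pair(p(a), p(b))))   [R6 at ε]
2. p(pair(pair(b, m(m(a, p(pair(a, b)), b), b, b)), pair(p(a), p(b))))  →  p(pair(pair(b, m(p(pair(a, b)), b, b)), pair(p(a), p(b))))   [R6 at 1.1.2.1]
3. p(pair(pair(b, m(p(pair(a, b)), b, b)), pair(p(a), p(b))))  →  p(pair(pair(b, a), pair(p(a), p(b))))   [R5 at 1.1.2]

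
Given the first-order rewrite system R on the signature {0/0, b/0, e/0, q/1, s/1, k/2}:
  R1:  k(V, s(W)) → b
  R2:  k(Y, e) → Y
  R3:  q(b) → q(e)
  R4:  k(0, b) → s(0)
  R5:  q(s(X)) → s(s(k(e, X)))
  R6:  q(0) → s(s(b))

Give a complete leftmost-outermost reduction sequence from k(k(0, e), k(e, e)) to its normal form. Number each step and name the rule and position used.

1. k(k(0, e), k(e, e))  →  k(0, k(e, e))   [R2 at 1]
2. k(0, k(e, e))  →  k(0, e)   [R2 at 2]
3. k(0, e)  →  0   [R2 at ε]

0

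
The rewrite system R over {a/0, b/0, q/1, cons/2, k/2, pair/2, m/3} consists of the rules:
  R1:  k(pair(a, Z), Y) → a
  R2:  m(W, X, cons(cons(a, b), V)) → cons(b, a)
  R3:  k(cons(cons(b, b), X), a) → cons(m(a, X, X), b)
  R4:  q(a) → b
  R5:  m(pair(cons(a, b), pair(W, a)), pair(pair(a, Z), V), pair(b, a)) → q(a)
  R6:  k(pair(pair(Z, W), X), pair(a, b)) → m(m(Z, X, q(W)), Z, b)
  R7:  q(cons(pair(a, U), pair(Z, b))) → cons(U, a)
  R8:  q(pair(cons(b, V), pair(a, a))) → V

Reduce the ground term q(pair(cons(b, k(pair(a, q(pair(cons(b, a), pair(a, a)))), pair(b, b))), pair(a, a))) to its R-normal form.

a

1. q(pair(cons(b, k(pair(a, q(pair(cons(b, a), pair(a, a)))), pair(b, b))), pair(a, a)))  →  k(pair(a, q(pair(cons(b, a), pair(a, a)))), pair(b, b))   [R8 at ε]
2. k(pair(a, q(pair(cons(b, a), pair(a, a)))), pair(b, b))  →  a   [R1 at ε]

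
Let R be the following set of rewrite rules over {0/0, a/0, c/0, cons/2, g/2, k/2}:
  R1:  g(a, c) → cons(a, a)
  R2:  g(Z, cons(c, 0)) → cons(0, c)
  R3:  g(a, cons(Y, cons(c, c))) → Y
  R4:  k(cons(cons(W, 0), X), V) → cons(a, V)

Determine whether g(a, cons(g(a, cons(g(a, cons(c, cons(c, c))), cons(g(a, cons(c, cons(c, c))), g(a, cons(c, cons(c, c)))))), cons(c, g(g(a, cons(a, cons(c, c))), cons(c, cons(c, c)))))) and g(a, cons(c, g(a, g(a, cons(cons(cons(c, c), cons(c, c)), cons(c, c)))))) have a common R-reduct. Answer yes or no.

yes — NF(t₁) = c, NF(t₂) = c

Reduce t₁ = g(a, cons(g(a, cons(g(a, cons(c, cons(c, c))), cons(g(a, cons(c, cons(c, c))), g(a, cons(c, cons(c, c)))))), cons(c, g(g(a, cons(a, cons(c, c))), cons(c, cons(c, c)))))):
1. g(a, cons(g(a, cons(g(a, cons(c, cons(c, c))), cons(g(a, cons(c, cons(c, c))), g(a, cons(c, cons(c, c)))))), cons(c, g(g(a, cons(a, cons(c, c))), cons(c, cons(c, c))))))  →  g(a, cons(g(a, cons(c, cons(g(a, cons(c, cons(c, c))), g(a, cons(c, cons(c, c)))))), cons(c, g(g(a, cons(a, cons(c, c))), cons(c, cons(c, c))))))   [R3 at 2.1.2.1]
2. g(a, cons(g(a, cons(c, cons(g(a, cons(c, cons(c, c))), g(a, cons(c, cons(c, c)))))), cons(c, g(g(a, cons(a, cons(c, c))), cons(c, cons(c, c))))))  →  g(a, cons(g(a, cons(c, cons(c, g(a, cons(c, cons(c, c)))))), cons(c, g(g(a, cons(a, cons(c, c))), cons(c, cons(c, c))))))   [R3 at 2.1.2.2.1]
3. g(a, cons(g(a, cons(c, cons(c, g(a, cons(c, cons(c, c)))))), cons(c, g(g(a, cons(a, cons(c, c))), cons(c, cons(c, c))))))  →  g(a, cons(g(a, cons(c, cons(c, c))), cons(c, g(g(a, cons(a, cons(c, c))), cons(c, cons(c, c))))))   [R3 at 2.1.2.2.2]
4. g(a, cons(g(a, cons(c, cons(c, c))), cons(c, g(g(a, cons(a, cons(c, c))), cons(c, cons(c, c))))))  →  g(a, cons(c, cons(c, g(g(a, cons(a, cons(c, c))), cons(c, cons(c, c))))))   [R3 at 2.1]
5. g(a, cons(c, cons(c, g(g(a, cons(a, cons(c, c))), cons(c, cons(c, c))))))  →  g(a, cons(c, cons(c, g(a, cons(c, cons(c, c))))))   [R3 at 2.2.2.1]
6. g(a, cons(c, cons(c, g(a, cons(c, cons(c, c))))))  →  g(a, cons(c, cons(c, c)))   [R3 at 2.2.2]
7. g(a, cons(c, cons(c, c)))  →  c   [R3 at ε]

Reduce t₂ = g(a, cons(c, g(a, g(a, cons(cons(cons(c, c), cons(c, c)), cons(c, c)))))):
1. g(a, cons(c, g(a, g(a, cons(cons(cons(c, c), cons(c, c)), cons(c, c))))))  →  g(a, cons(c, g(a, cons(cons(c, c), cons(c, c)))))   [R3 at 2.2.2]
2. g(a, cons(c, g(a, cons(cons(c, c), cons(c, c)))))  →  g(a, cons(c, cons(c, c)))   [R3 at 2.2]
3. g(a, cons(c, cons(c, c)))  →  c   [R3 at ε]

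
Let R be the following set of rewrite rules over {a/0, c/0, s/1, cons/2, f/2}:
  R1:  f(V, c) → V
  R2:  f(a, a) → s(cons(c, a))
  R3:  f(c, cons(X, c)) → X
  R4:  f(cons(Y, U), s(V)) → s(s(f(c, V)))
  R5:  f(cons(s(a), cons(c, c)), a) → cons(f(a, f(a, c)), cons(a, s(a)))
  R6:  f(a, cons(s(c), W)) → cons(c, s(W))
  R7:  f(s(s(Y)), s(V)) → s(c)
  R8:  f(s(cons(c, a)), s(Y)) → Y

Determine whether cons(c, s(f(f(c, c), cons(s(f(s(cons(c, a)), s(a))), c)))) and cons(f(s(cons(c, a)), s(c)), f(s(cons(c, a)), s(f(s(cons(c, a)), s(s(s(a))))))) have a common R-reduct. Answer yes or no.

Reduce t₁ = cons(c, s(f(f(c, c), cons(s(f(s(cons(c, a)), s(a))), c)))):
1. cons(c, s(f(f(c, c), cons(s(f(s(cons(c, a)), s(a))), c))))  →  cons(c, s(f(c, cons(s(f(s(cons(c, a)), s(a))), c))))   [R1 at 2.1.1]
2. cons(c, s(f(c, cons(s(f(s(cons(c, a)), s(a))), c))))  →  cons(c, s(s(f(s(cons(c, a)), s(a)))))   [R3 at 2.1]
3. cons(c, s(s(f(s(cons(c, a)), s(a)))))  →  cons(c, s(s(a)))   [R8 at 2.1.1]

Reduce t₂ = cons(f(s(cons(c, a)), s(c)), f(s(cons(c, a)), s(f(s(cons(c, a)), s(s(s(a))))))):
1. cons(f(s(cons(c, a)), s(c)), f(s(cons(c, a)), s(f(s(cons(c, a)), s(s(s(a)))))))  →  cons(c, f(s(cons(c, a)), s(f(s(cons(c, a)), s(s(s(a)))))))   [R8 at 1]
2. cons(c, f(s(cons(c, a)), s(f(s(cons(c, a)), s(s(s(a)))))))  →  cons(c, f(s(cons(c, a)), s(s(s(a)))))   [R8 at 2]
3. cons(c, f(s(cons(c, a)), s(s(s(a)))))  →  cons(c, s(s(a)))   [R8 at 2]

yes — NF(t₁) = cons(c, s(s(a))), NF(t₂) = cons(c, s(s(a)))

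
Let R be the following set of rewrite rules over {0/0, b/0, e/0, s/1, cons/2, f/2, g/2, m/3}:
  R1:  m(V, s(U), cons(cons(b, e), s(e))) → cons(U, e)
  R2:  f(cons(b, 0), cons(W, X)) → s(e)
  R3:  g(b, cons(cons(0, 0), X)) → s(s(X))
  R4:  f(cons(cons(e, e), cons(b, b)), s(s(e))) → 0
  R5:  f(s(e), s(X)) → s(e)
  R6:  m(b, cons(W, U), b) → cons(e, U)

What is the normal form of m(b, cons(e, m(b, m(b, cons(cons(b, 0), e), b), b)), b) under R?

cons(e, cons(e, e))

1. m(b, cons(e, m(b, m(b, cons(cons(b, 0), e), b), b)), b)  →  cons(e, m(b, m(b, cons(cons(b, 0), e), b), b))   [R6 at ε]
2. cons(e, m(b, m(b, cons(cons(b, 0), e), b), b))  →  cons(e, m(b, cons(e, e), b))   [R6 at 2.2]
3. cons(e, m(b, cons(e, e), b))  →  cons(e, cons(e, e))   [R6 at 2]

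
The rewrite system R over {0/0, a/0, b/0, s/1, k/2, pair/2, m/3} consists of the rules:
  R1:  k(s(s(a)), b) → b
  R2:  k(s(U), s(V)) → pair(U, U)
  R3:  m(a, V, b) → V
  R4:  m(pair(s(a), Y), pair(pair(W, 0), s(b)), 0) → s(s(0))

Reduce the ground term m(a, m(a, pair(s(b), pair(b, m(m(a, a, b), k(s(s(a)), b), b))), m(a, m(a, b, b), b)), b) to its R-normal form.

pair(s(b), pair(b, b))

1. m(a, m(a, pair(s(b), pair(b, m(m(a, a, b), k(s(s(a)), b), b))), m(a, m(a, b, b), b)), b)  →  m(a, pair(s(b), pair(b, m(m(a, a, b), k(s(s(a)), b), b))), m(a, m(a, b, b), b))   [R3 at ε]
2. m(a, pair(s(b), pair(b, m(m(a, a, b), k(s(s(a)), b), b))), m(a, m(a, b, b), b))  →  m(a, pair(s(b), pair(b, m(a, k(s(s(a)), b), b))), m(a, m(a, b, b), b))   [R3 at 2.2.2.1]
3. m(a, pair(s(b), pair(b, m(a, k(s(s(a)), b), b))), m(a, m(a, b, b), b))  →  m(a, pair(s(b), pair(b, k(s(s(a)), b))), m(a, m(a, b, b), b))   [R3 at 2.2.2]
4. m(a, pair(s(b), pair(b, k(s(s(a)), b))), m(a, m(a, b, b), b))  →  m(a, pair(s(b), pair(b, b)), m(a, m(a, b, b), b))   [R1 at 2.2.2]
5. m(a, pair(s(b), pair(b, b)), m(a, m(a, b, b), b))  →  m(a, pair(s(b), pair(b, b)), m(a, b, b))   [R3 at 3]
6. m(a, pair(s(b), pair(b, b)), m(a, b, b))  →  m(a, pair(s(b), pair(b, b)), b)   [R3 at 3]
7. m(a, pair(s(b), pair(b, b)), b)  →  pair(s(b), pair(b, b))   [R3 at ε]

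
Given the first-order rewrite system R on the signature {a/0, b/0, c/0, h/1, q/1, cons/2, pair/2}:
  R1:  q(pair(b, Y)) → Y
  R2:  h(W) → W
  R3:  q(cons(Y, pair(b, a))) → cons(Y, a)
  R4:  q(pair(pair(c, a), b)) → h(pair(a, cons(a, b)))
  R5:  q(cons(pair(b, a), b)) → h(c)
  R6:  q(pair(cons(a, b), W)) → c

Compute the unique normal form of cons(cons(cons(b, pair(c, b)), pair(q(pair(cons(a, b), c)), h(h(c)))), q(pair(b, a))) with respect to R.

1. cons(cons(cons(b, pair(c, b)), pair(q(pair(cons(a, b), c)), h(h(c)))), q(pair(b, a)))  →  cons(cons(cons(b, pair(c, b)), pair(c, h(h(c)))), q(pair(b, a)))   [R6 at 1.2.1]
2. cons(cons(cons(b, pair(c, b)), pair(c, h(h(c)))), q(pair(b, a)))  →  cons(cons(cons(b, pair(c, b)), pair(c, h(c))), q(pair(b, a)))   [R2 at 1.2.2]
3. cons(cons(cons(b, pair(c, b)), pair(c, h(c))), q(pair(b, a)))  →  cons(cons(cons(b, pair(c, b)), pair(c, c)), q(pair(b, a)))   [R2 at 1.2.2]
4. cons(cons(cons(b, pair(c, b)), pair(c, c)), q(pair(b, a)))  →  cons(cons(cons(b, pair(c, b)), pair(c, c)), a)   [R1 at 2]

cons(cons(cons(b, pair(c, b)), pair(c, c)), a)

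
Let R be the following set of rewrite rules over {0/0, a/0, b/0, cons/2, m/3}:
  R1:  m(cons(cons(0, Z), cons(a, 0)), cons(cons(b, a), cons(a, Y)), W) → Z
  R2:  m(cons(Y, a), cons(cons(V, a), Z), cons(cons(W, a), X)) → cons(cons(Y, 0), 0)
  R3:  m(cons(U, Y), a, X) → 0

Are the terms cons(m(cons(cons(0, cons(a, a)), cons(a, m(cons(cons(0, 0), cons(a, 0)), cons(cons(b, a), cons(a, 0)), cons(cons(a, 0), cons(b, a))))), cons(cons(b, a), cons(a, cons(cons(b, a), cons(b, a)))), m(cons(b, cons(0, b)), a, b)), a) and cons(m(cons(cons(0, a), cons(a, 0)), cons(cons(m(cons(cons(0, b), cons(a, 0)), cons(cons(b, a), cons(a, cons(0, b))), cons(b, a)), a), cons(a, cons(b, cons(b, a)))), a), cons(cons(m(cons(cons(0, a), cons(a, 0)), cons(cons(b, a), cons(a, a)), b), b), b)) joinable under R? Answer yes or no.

Reduce t₁ = cons(m(cons(cons(0, cons(a, a)), cons(a, m(cons(cons(0, 0), cons(a, 0)), cons(cons(b, a), cons(a, 0)), cons(cons(a, 0), cons(b, a))))), cons(cons(b, a), cons(a, cons(cons(b, a), cons(b, a)))), m(cons(b, cons(0, b)), a, b)), a):
1. cons(m(cons(cons(0, cons(a, a)), cons(a, m(cons(cons(0, 0), cons(a, 0)), cons(cons(b, a), cons(a, 0)), cons(cons(a, 0), cons(b, a))))), cons(cons(b, a), cons(a, cons(cons(b, a), cons(b, a)))), m(cons(b, cons(0, b)), a, b)), a)  →  cons(m(cons(cons(0, cons(a, a)), cons(a, 0)), cons(cons(b, a), cons(a, cons(cons(b, a), cons(b, a)))), m(cons(b, cons(0, b)), a, b)), a)   [R1 at 1.1.2.2]
2. cons(m(cons(cons(0, cons(a, a)), cons(a, 0)), cons(cons(b, a), cons(a, cons(cons(b, a), cons(b, a)))), m(cons(b, cons(0, b)), a, b)), a)  →  cons(cons(a, a), a)   [R1 at 1]

Reduce t₂ = cons(m(cons(cons(0, a), cons(a, 0)), cons(cons(m(cons(cons(0, b), cons(a, 0)), cons(cons(b, a), cons(a, cons(0, b))), cons(b, a)), a), cons(a, cons(b, cons(b, a)))), a), cons(cons(m(cons(cons(0, a), cons(a, 0)), cons(cons(b, a), cons(a, a)), b), b), b)):
1. cons(m(cons(cons(0, a), cons(a, 0)), cons(cons(m(cons(cons(0, b), cons(a, 0)), cons(cons(b, a), cons(a, cons(0, b))), cons(b, a)), a), cons(a, cons(b, cons(b, a)))), a), cons(cons(m(cons(cons(0, a), cons(a, 0)), cons(cons(b, a), cons(a, a)), b), b), b))  →  cons(m(cons(cons(0, a), cons(a, 0)), cons(cons(b, a), cons(a, cons(b, cons(b, a)))), a), cons(cons(m(cons(cons(0, a), cons(a, 0)), cons(cons(b, a), cons(a, a)), b), b), b))   [R1 at 1.2.1.1]
2. cons(m(cons(cons(0, a), cons(a, 0)), cons(cons(b, a), cons(a, cons(b, cons(b, a)))), a), cons(cons(m(cons(cons(0, a), cons(a, 0)), cons(cons(b, a), cons(a, a)), b), b), b))  →  cons(a, cons(cons(m(cons(cons(0, a), cons(a, 0)), cons(cons(b, a), cons(a, a)), b), b), b))   [R1 at 1]
3. cons(a, cons(cons(m(cons(cons(0, a), cons(a, 0)), cons(cons(b, a), cons(a, a)), b), b), b))  →  cons(a, cons(cons(a, b), b))   [R1 at 2.1.1]

no — NF(t₁) = cons(cons(a, a), a), NF(t₂) = cons(a, cons(cons(a, b), b))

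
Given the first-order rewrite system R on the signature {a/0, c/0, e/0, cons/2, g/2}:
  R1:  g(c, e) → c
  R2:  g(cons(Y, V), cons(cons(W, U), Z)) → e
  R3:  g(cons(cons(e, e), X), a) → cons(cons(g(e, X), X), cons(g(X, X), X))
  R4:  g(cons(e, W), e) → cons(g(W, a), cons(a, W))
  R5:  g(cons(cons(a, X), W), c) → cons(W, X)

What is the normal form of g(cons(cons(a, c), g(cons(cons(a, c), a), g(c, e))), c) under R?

1. g(cons(cons(a, c), g(cons(cons(a, c), a), g(c, e))), c)  →  cons(g(cons(cons(a, c), a), g(c, e)), c)   [R5 at ε]
2. cons(g(cons(cons(a, c), a), g(c, e)), c)  →  cons(g(cons(cons(a, c), a), c), c)   [R1 at 1.2]
3. cons(g(cons(cons(a, c), a), c), c)  →  cons(cons(a, c), c)   [R5 at 1]

cons(cons(a, c), c)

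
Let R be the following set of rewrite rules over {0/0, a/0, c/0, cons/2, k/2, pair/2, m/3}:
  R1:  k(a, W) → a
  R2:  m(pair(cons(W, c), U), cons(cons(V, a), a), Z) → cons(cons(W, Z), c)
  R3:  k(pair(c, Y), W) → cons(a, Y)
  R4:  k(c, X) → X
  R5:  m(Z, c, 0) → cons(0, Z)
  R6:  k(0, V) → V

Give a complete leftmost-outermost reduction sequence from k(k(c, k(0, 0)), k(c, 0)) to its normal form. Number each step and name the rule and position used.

1. k(k(c, k(0, 0)), k(c, 0))  →  k(k(0, 0), k(c, 0))   [R4 at 1]
2. k(k(0, 0), k(c, 0))  →  k(0, k(c, 0))   [R6 at 1]
3. k(0, k(c, 0))  →  k(c, 0)   [R6 at ε]
4. k(c, 0)  →  0   [R4 at ε]

0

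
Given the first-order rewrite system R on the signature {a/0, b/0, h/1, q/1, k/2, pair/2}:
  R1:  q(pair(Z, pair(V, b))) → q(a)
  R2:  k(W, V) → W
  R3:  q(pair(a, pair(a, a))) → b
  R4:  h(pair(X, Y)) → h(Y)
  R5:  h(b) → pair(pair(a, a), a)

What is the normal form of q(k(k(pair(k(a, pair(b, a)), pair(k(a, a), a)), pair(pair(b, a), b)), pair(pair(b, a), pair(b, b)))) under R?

1. q(k(k(pair(k(a, pair(b, a)), pair(k(a, a), a)), pair(pair(b, a), b)), pair(pair(b, a), pair(b, b))))  →  q(k(pair(k(a, pair(b, a)), pair(k(a, a), a)), pair(pair(b, a), b)))   [R2 at 1]
2. q(k(pair(k(a, pair(b, a)), pair(k(a, a), a)), pair(pair(b, a), b)))  →  q(pair(k(a, pair(b, a)), pair(k(a, a), a)))   [R2 at 1]
3. q(pair(k(a, pair(b, a)), pair(k(a, a), a)))  →  q(pair(a, pair(k(a, a), a)))   [R2 at 1.1]
4. q(pair(a, pair(k(a, a), a)))  →  q(pair(a, pair(a, a)))   [R2 at 1.2.1]
5. q(pair(a, pair(a, a)))  →  b   [R3 at ε]

b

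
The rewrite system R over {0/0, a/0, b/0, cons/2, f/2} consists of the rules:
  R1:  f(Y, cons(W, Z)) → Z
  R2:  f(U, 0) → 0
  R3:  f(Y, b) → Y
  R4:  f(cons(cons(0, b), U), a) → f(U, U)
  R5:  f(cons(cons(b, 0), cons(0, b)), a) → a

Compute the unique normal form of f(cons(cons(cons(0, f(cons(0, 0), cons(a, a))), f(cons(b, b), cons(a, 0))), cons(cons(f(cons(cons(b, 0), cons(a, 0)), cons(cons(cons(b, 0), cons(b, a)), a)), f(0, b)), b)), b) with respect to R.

1. f(cons(cons(cons(0, f(cons(0, 0), cons(a, a))), f(cons(b, b), cons(a, 0))), cons(cons(f(cons(cons(b, 0), cons(a, 0)), cons(cons(cons(b, 0), cons(b, a)), a)), f(0, b)), b)), b)  →  cons(cons(cons(0, f(cons(0, 0), cons(a, a))), f(cons(b, b), cons(a, 0))), cons(cons(f(cons(cons(b, 0), cons(a, 0)), cons(cons(cons(b, 0), cons(b, a)), a)), f(0, b)), b))   [R3 at ε]
2. cons(cons(cons(0, f(cons(0, 0), cons(a, a))), f(cons(b, b), cons(a, 0))), cons(cons(f(cons(cons(b, 0), cons(a, 0)), cons(cons(cons(b, 0), cons(b, a)), a)), f(0, b)), b))  →  cons(cons(cons(0, a), f(cons(b, b), cons(a, 0))), cons(cons(f(cons(cons(b, 0), cons(a, 0)), cons(cons(cons(b, 0), cons(b, a)), a)), f(0, b)), b))   [R1 at 1.1.2]
3. cons(cons(cons(0, a), f(cons(b, b), cons(a, 0))), cons(cons(f(cons(cons(b, 0), cons(a, 0)), cons(cons(cons(b, 0), cons(b, a)), a)), f(0, b)), b))  →  cons(cons(cons(0, a), 0), cons(cons(f(cons(cons(b, 0), cons(a, 0)), cons(cons(cons(b, 0), cons(b, a)), a)), f(0, b)), b))   [R1 at 1.2]
4. cons(cons(cons(0, a), 0), cons(cons(f(cons(cons(b, 0), cons(a, 0)), cons(cons(cons(b, 0), cons(b, a)), a)), f(0, b)), b))  →  cons(cons(cons(0, a), 0), cons(cons(a, f(0, b)), b))   [R1 at 2.1.1]
5. cons(cons(cons(0, a), 0), cons(cons(a, f(0, b)), b))  →  cons(cons(cons(0, a), 0), cons(cons(a, 0), b))   [R3 at 2.1.2]

cons(cons(cons(0, a), 0), cons(cons(a, 0), b))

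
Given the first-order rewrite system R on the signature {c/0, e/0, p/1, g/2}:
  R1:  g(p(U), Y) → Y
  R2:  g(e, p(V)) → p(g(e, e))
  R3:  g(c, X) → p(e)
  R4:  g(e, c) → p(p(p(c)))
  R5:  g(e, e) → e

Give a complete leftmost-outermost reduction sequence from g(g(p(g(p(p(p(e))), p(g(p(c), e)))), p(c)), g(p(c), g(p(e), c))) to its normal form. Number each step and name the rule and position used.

c

1. g(g(p(g(p(p(p(e))), p(g(p(c), e)))), p(c)), g(p(c), g(p(e), c)))  →  g(p(c), g(p(c), g(p(e), c)))   [R1 at 1]
2. g(p(c), g(p(c), g(p(e), c)))  →  g(p(c), g(p(e), c))   [R1 at ε]
3. g(p(c), g(p(e), c))  →  g(p(e), c)   [R1 at ε]
4. g(p(e), c)  →  c   [R1 at ε]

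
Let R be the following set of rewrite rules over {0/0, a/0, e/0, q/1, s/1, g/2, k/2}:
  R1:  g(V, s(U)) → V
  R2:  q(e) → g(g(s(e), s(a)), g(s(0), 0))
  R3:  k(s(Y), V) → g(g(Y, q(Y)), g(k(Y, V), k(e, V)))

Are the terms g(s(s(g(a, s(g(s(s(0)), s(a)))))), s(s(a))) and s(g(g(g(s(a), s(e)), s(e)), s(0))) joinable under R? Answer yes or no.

Reduce t₁ = g(s(s(g(a, s(g(s(s(0)), s(a)))))), s(s(a))):
1. g(s(s(g(a, s(g(s(s(0)), s(a)))))), s(s(a)))  →  s(s(g(a, s(g(s(s(0)), s(a))))))   [R1 at ε]
2. s(s(g(a, s(g(s(s(0)), s(a))))))  →  s(s(a))   [R1 at 1.1]

Reduce t₂ = s(g(g(g(s(a), s(e)), s(e)), s(0))):
1. s(g(g(g(s(a), s(e)), s(e)), s(0)))  →  s(g(g(s(a), s(e)), s(e)))   [R1 at 1]
2. s(g(g(s(a), s(e)), s(e)))  →  s(g(s(a), s(e)))   [R1 at 1]
3. s(g(s(a), s(e)))  →  s(s(a))   [R1 at 1]

yes — NF(t₁) = s(s(a)), NF(t₂) = s(s(a))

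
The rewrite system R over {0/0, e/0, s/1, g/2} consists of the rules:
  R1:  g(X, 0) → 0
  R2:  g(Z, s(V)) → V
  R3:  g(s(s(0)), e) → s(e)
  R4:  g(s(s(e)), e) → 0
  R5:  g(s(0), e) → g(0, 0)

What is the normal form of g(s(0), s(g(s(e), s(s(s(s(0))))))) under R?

s(s(s(0)))

1. g(s(0), s(g(s(e), s(s(s(s(0)))))))  →  g(s(e), s(s(s(s(0)))))   [R2 at ε]
2. g(s(e), s(s(s(s(0)))))  →  s(s(s(0)))   [R2 at ε]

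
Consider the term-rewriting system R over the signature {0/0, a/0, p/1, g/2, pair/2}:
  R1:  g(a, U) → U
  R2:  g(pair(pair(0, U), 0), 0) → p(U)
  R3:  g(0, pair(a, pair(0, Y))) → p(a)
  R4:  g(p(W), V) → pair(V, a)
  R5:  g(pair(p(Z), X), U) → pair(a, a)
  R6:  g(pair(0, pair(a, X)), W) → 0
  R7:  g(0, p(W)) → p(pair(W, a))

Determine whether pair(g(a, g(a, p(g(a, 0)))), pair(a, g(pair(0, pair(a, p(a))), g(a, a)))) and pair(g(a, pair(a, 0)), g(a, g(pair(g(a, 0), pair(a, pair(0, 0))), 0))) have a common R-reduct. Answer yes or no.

Reduce t₁ = pair(g(a, g(a, p(g(a, 0)))), pair(a, g(pair(0, pair(a, p(a))), g(a, a)))):
1. pair(g(a, g(a, p(g(a, 0)))), pair(a, g(pair(0, pair(a, p(a))), g(a, a))))  →  pair(g(a, p(g(a, 0))), pair(a, g(pair(0, pair(a, p(a))), g(a, a))))   [R1 at 1]
2. pair(g(a, p(g(a, 0))), pair(a, g(pair(0, pair(a, p(a))), g(a, a))))  →  pair(p(g(a, 0)), pair(a, g(pair(0, pair(a, p(a))), g(a, a))))   [R1 at 1]
3. pair(p(g(a, 0)), pair(a, g(pair(0, pair(a, p(a))), g(a, a))))  →  pair(p(0), pair(a, g(pair(0, pair(a, p(a))), g(a, a))))   [R1 at 1.1]
4. pair(p(0), pair(a, g(pair(0, pair(a, p(a))), g(a, a))))  →  pair(p(0), pair(a, 0))   [R6 at 2.2]

Reduce t₂ = pair(g(a, pair(a, 0)), g(a, g(pair(g(a, 0), pair(a, pair(0, 0))), 0))):
1. pair(g(a, pair(a, 0)), g(a, g(pair(g(a, 0), pair(a, pair(0, 0))), 0)))  →  pair(pair(a, 0), g(a, g(pair(g(a, 0), pair(a, pair(0, 0))), 0)))   [R1 at 1]
2. pair(pair(a, 0), g(a, g(pair(g(a, 0), pair(a, pair(0, 0))), 0)))  →  pair(pair(a, 0), g(pair(g(a, 0), pair(a, pair(0, 0))), 0))   [R1 at 2]
3. pair(pair(a, 0), g(pair(g(a, 0), pair(a, pair(0, 0))), 0))  →  pair(pair(a, 0), g(pair(0, pair(a, pair(0, 0))), 0))   [R1 at 2.1.1]
4. pair(pair(a, 0), g(pair(0, pair(a, pair(0, 0))), 0))  →  pair(pair(a, 0), 0)   [R6 at 2]

no — NF(t₁) = pair(p(0), pair(a, 0)), NF(t₂) = pair(pair(a, 0), 0)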